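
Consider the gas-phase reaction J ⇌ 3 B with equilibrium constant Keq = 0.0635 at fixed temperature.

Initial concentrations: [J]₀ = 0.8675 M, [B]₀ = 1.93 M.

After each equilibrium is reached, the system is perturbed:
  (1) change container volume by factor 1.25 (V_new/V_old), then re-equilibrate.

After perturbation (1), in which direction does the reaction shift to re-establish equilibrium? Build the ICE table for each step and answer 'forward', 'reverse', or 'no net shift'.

Direction: forward

Q₀ = 8.287 vs Keq = 0.0635 ⇒ Q>K, reverse
Step 1:
                  J         B
  I          0.8675      1.93
  C          0.4959    -1.488
  E           1.363    0.4424
  solve Keq expr → x = -0.4959; check Q = 0.0635
Then change container volume by factor 1.25 (V_new/V_old).
Step 2:
                  J         B
  I           1.091    0.3539
  C        -0.01816   0.05447
  E           1.073    0.4084
  solve Keq expr → x = 0.01816; check Q = 0.0635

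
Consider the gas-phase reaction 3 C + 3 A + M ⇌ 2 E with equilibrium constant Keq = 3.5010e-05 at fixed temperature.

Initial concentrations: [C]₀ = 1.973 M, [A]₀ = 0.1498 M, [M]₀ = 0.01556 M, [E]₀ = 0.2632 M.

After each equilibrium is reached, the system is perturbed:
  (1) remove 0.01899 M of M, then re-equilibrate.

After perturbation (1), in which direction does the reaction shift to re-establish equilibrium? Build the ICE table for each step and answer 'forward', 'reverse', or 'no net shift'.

Direction: reverse

Q₀ = 172.4 vs Keq = 3.5010e-05 ⇒ Q>K, reverse
Step 1:
                  C         A         M         E
  I           1.973    0.1498   0.01556    0.2632
  C          0.3899    0.3899      0.13   -0.2599
  E           2.363    0.5397    0.1455  0.003251
  solve Keq expr → x = -0.13; check Q = 3.5010e-05
Then remove 0.01899 M of M.
Step 2:
                  C         A         M         E
  I           2.363    0.5397    0.1265  0.003251
  C       3.2233e-04 3.2233e-04 1.0744e-04 -2.1489e-04
  E           2.363      0.54    0.1267  0.003036
  solve Keq expr → x = -1.0744e-04; check Q = 3.5010e-05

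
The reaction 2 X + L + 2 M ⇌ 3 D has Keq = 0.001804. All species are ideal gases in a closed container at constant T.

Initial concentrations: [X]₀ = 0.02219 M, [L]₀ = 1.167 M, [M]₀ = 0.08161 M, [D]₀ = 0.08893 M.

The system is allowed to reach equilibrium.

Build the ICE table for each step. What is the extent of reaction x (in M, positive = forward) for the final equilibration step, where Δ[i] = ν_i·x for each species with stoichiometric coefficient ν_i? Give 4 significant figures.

x = -0.02757 M

Q₀ = 183.8 vs Keq = 0.001804 ⇒ Q>K, reverse
Step 1:
                    X           L           M           D
  I           0.02219       1.167     0.08161     0.08893
  C           0.05514     0.02757     0.05514    -0.08271
  E           0.07733       1.195      0.1367    0.006223
  solve Keq expr → x = -0.02757; check Q = 0.001804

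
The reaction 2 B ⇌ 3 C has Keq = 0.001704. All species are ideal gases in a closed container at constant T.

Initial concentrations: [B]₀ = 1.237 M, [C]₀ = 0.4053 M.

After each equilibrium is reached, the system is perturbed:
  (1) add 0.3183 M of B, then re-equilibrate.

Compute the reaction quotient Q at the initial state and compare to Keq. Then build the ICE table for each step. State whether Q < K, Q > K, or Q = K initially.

Q₀ = 0.04351 vs Keq = 0.001704 ⇒ Q>K, reverse
Step 1:
                    B           C
  Initial       1.237      0.4053
  Change       0.1702     -0.2553
  Equil         1.407        0.15
  solve Keq expr → x = -0.0851; check Q = 0.001704
Then add 0.3183 M of B.
Step 2:
                    B           C
  Initial       1.726        0.15
  Change     -0.01394     0.02091
  Equil         1.712      0.1709
  solve Keq expr → x = 0.006971; check Q = 0.001704

Q₀ = 0.04351; Q > K (proceeds reverse)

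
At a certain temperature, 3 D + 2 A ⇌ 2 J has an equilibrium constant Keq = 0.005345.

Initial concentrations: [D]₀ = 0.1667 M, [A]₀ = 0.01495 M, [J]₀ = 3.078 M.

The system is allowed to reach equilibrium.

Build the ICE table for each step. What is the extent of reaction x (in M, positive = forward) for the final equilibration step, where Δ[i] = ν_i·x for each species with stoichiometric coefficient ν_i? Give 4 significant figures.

Q₀ = 9.1506e+06 vs Keq = 0.005345 ⇒ Q>K, reverse
Step 1:
                   D          A          J
  Initial     0.1667    0.01495      3.078
  Change       3.182      2.121     -2.121
  Equil        3.348      2.136     0.9569
  solve Keq expr → x = -1.061; check Q = 0.005345

x = -1.061 M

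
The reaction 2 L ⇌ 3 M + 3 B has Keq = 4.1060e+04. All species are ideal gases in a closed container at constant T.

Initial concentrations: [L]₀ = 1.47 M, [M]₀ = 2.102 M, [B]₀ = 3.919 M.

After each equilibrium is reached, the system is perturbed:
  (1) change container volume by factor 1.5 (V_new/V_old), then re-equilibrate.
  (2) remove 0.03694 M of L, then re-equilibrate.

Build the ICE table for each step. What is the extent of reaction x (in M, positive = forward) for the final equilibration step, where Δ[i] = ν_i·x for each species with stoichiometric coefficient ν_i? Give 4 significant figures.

Q₀ = 258.7 vs Keq = 4.1060e+04 ⇒ Q<K, forward
Step 1:
                   L          M          B
  Initial       1.47      2.102      3.919
  Change      -1.031      1.546      1.546
  Equil       0.4393      3.648      5.465
  solve Keq expr → x = 0.5153; check Q = 4.1060e+04
Then change container volume by factor 1.5 (V_new/V_old).
Step 2:
                   L          M          B
  Initial     0.2929      2.432      3.643
  Change      -0.134     0.2009     0.2009
  Equil       0.1589      2.633      3.844
  solve Keq expr → x = 0.06698; check Q = 4.1060e+04
Then remove 0.03694 M of L.
Step 3:
                   L          M          B
  Initial      0.122      2.633      3.844
  Change     0.03014   -0.04521   -0.04521
  Equil       0.1521      2.588      3.799
  solve Keq expr → x = -0.01507; check Q = 4.1060e+04

x = -0.01507 M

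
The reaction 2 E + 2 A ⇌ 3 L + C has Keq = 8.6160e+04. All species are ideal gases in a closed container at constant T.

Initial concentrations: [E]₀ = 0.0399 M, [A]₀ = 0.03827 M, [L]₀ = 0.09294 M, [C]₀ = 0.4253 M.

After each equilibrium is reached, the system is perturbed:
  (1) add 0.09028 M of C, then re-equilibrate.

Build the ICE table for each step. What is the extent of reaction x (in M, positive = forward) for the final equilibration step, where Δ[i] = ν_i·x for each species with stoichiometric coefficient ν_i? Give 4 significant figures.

x = -2.3125e-04 M

Q₀ = 146.4 vs Keq = 8.6160e+04 ⇒ Q<K, forward
Step 1:
                    E           A           L           C
  I            0.0399     0.03827     0.09294      0.4253
  C          -0.02843    -0.02843     0.04265     0.01422
  E           0.01147    0.009835      0.1356      0.4395
  solve Keq expr → x = 0.01422; check Q = 8.6160e+04
Then add 0.09028 M of C.
Step 2:
                    E           A           L           C
  I           0.01147    0.009835      0.1356      0.5298
  C        4.6249e-04  4.6249e-04 -6.9374e-04 -2.3125e-04
  E           0.01193      0.0103      0.1349      0.5296
  solve Keq expr → x = -2.3125e-04; check Q = 8.6160e+04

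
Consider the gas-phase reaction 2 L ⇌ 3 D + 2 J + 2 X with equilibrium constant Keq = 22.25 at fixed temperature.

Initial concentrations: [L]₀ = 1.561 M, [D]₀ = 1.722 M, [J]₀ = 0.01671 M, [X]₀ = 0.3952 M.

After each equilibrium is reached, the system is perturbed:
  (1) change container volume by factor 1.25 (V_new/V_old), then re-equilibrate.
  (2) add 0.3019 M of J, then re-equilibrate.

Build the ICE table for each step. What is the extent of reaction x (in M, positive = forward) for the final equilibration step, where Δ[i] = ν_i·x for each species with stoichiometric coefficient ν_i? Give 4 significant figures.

x = -0.03804 M

Q₀ = 9.1386e-05 vs Keq = 22.25 ⇒ Q<K, forward
Step 1:
                  L         D         J         X
  Initial     1.561     1.722   0.01671    0.3952
  Change    -0.7268      1.09    0.7268    0.7268
  Equil      0.8342     2.812    0.7436     1.122
  solve Keq expr → x = 0.3634; check Q = 22.25
Then change container volume by factor 1.25 (V_new/V_old).
Step 2:
                  L         D         J         X
  Initial    0.6673      2.25    0.5948    0.8976
  Change    -0.1073     0.161    0.1073    0.1073
  Equil        0.56     2.411    0.7022     1.005
  solve Keq expr → x = 0.05367; check Q = 22.25
Then add 0.3019 M of J.
Step 3:
                  L         D         J         X
  Initial      0.56     2.411     1.004     1.005
  Change    0.07608   -0.1141  -0.07608  -0.07608
  Equil      0.6361     2.297     0.928    0.9289
  solve Keq expr → x = -0.03804; check Q = 22.25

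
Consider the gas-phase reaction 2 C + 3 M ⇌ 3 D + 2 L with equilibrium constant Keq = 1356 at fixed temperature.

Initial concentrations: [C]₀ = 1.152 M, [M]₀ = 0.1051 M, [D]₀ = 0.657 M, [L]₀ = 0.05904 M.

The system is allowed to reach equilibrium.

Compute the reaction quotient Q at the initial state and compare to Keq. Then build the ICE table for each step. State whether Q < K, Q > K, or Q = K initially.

Q₀ = 0.6416 vs Keq = 1356 ⇒ Q<K, forward
Step 1:
                    C           M           D           L
  Initial       1.152      0.1051       0.657     0.05904
  Change     -0.05981    -0.08972     0.08972     0.05981
  Equil         1.092     0.01538      0.7467      0.1189
  solve Keq expr → x = 0.02991; check Q = 1356

Q₀ = 0.6416; Q < K (proceeds forward)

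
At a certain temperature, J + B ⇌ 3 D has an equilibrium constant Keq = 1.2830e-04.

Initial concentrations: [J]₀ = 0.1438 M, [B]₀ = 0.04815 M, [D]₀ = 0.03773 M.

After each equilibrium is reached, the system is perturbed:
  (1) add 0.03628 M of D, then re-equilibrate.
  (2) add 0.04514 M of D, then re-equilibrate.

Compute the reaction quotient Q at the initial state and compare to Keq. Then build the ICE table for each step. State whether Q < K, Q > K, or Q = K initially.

Q₀ = 0.007757 vs Keq = 1.2830e-04 ⇒ Q>K, reverse
Step 1:
                    J           B           D
  Initial      0.1438     0.04815     0.03773
  Change     0.009112    0.009112    -0.02733
  Equil        0.1529     0.05726      0.0104
  solve Keq expr → x = -0.009112; check Q = 1.2830e-04
Then add 0.03628 M of D.
Step 2:
                    J           B           D
  Initial      0.1529     0.05726     0.04668
  Change      0.01178     0.01178    -0.03533
  Equil        0.1647     0.06904     0.01134
  solve Keq expr → x = -0.01178; check Q = 1.2830e-04
Then add 0.04514 M of D.
Step 3:
                    J           B           D
  Initial      0.1647     0.06904     0.05648
  Change      0.01468     0.01468    -0.04404
  Equil        0.1794     0.08372     0.01244
  solve Keq expr → x = -0.01468; check Q = 1.2830e-04

Q₀ = 0.007757; Q > K (proceeds reverse)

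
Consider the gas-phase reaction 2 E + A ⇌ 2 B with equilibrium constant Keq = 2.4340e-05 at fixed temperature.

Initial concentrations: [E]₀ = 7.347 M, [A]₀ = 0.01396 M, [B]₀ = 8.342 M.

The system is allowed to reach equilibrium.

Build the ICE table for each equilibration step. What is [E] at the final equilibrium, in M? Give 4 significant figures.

[E]_eq = 15.53 M

Q₀ = 92.35 vs Keq = 2.4340e-05 ⇒ Q>K, reverse
Step 1:
                   E          A          B
  I            7.347    0.01396      8.342
  C            8.187      4.093     -8.187
  E            15.53      4.107     0.1553
  solve Keq expr → x = -4.093; check Q = 2.4340e-05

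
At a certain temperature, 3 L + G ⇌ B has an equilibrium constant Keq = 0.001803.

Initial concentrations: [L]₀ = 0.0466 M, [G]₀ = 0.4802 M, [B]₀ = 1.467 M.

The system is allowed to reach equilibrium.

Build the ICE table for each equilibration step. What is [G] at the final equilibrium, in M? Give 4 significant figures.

[G]_eq = 1.761 M

Q₀ = 3.0189e+04 vs Keq = 0.001803 ⇒ Q>K, reverse
Step 1:
                   L          G          B
  I           0.0466     0.4802      1.467
  C            3.841       1.28      -1.28
  E            3.888      1.761     0.1866
  solve Keq expr → x = -1.28; check Q = 0.001803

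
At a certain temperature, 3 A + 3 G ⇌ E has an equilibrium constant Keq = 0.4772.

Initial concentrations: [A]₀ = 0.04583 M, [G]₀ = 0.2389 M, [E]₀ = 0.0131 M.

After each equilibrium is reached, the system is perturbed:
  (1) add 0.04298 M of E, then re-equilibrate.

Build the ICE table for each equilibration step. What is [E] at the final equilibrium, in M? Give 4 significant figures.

Q₀ = 9981 vs Keq = 0.4772 ⇒ Q>K, reverse
Step 1:
                    A           G           E
  I           0.04583      0.2389      0.0131
  C           0.03928     0.03928    -0.01309
  E           0.08511      0.2782  6.3334e-06
  solve Keq expr → x = -0.01309; check Q = 0.4772
Then add 0.04298 M of E.
Step 2:
                    A           G           E
  I           0.08511      0.2782     0.04299
  C             0.128       0.128    -0.04268
  E            0.2131      0.4062  3.0971e-04
  solve Keq expr → x = -0.04268; check Q = 0.4772

[E]_eq = 3.0971e-04 M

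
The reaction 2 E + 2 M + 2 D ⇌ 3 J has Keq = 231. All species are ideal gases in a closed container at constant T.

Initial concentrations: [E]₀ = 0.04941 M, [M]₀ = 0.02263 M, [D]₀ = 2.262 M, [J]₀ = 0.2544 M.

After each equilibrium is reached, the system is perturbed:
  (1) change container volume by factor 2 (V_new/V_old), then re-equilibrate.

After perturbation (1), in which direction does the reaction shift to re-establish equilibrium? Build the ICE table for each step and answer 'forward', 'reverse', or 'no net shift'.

Q₀ = 2574 vs Keq = 231 ⇒ Q>K, reverse
Step 1:
                    E           M           D           J
  Initial     0.04941     0.02263       2.262      0.2544
  Change      0.02073     0.02073     0.02073     -0.0311
  Equil       0.07014     0.04336       2.283      0.2233
  solve Keq expr → x = -0.01037; check Q = 231
Then change container volume by factor 2 (V_new/V_old).
Step 2:
                    E           M           D           J
  Initial     0.03507     0.02168       1.141      0.1117
  Change      0.01241     0.01241     0.01241    -0.01861
  Equil       0.04748     0.03409       1.154     0.09304
  solve Keq expr → x = -0.006203; check Q = 231

Direction: reverse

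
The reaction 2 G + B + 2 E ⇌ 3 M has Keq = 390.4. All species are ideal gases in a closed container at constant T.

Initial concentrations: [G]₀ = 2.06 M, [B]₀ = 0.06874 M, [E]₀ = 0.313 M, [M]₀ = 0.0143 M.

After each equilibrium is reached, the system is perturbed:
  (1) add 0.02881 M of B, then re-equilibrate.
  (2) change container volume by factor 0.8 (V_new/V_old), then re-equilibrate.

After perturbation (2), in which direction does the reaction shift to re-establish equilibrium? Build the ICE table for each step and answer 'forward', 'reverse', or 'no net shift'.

Q₀ = 1.0232e-04 vs Keq = 390.4 ⇒ Q<K, forward
Step 1:
                  G         B         E         M
  I            2.06   0.06874     0.313    0.0143
  C          -0.137   -0.0685    -0.137    0.2055
  E           1.923 2.3750e-04     0.176    0.2198
  solve Keq expr → x = 0.0685; check Q = 390.4
Then add 0.02881 M of B.
Step 2:
                  G         B         E         M
  I           1.923   0.02905     0.176    0.2198
  C         -0.0553  -0.02765   -0.0553   0.08295
  E           1.868  0.001399    0.1207    0.3028
  solve Keq expr → x = 0.02765; check Q = 390.4
Then change container volume by factor 0.8 (V_new/V_old).
Step 3:
                  G         B         E         M
  I           2.335  0.001748    0.1509    0.3784
  C       -0.001189 -5.9429e-04 -0.001189  0.001783
  E           2.333  0.001154    0.1497    0.3802
  solve Keq expr → x = 5.9429e-04; check Q = 390.4

Direction: forward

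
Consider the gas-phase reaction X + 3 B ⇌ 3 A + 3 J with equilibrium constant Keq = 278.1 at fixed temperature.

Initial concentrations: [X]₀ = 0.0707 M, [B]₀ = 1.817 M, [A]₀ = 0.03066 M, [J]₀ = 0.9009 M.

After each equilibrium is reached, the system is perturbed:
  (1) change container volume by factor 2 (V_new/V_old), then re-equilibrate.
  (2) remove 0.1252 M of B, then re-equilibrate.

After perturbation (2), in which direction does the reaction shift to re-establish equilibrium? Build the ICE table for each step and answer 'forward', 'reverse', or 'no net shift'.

Q₀ = 4.9689e-05 vs Keq = 278.1 ⇒ Q<K, forward
Step 1:
                  X         B         A         J
  init       0.0707     1.817   0.03066    0.9009
  Δ        -0.07068    -0.212     0.212     0.212
  eq      1.7143e-05     1.605    0.2427     1.113
  solve Keq expr → x = 0.07068; check Q = 278.1
Then change container volume by factor 2 (V_new/V_old).
Step 2:
                  X         B         A         J
  init    8.5716e-06    0.8025    0.1214    0.5565
  Δ       -6.4273e-06 -1.9282e-05 1.9282e-05 1.9282e-05
  eq      2.1443e-06    0.8025    0.1214    0.5565
  solve Keq expr → x = 6.4273e-06; check Q = 278.1
Then remove 0.1252 M of B.
Step 3:
                  X         B         A         J
  init    2.1443e-06    0.6773    0.1214    0.5565
  Δ       1.4221e-06 4.2662e-06 -4.2662e-06 -4.2662e-06
  eq      3.5664e-06    0.6773    0.1214    0.5565
  solve Keq expr → x = -1.4221e-06; check Q = 278.1

Direction: reverse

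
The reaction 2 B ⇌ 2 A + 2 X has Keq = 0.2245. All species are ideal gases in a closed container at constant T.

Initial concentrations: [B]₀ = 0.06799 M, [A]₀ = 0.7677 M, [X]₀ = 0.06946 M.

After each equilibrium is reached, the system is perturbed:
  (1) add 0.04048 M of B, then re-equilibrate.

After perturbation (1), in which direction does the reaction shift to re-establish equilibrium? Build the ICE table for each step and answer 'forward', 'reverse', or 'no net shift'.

Direction: forward

Q₀ = 0.6151 vs Keq = 0.2245 ⇒ Q>K, reverse
Step 1:
                  B         A         X
  init      0.06799    0.7677   0.06946
  Δ         0.01631  -0.01631  -0.01631
  eq         0.0843    0.7514   0.05315
  solve Keq expr → x = -0.008153; check Q = 0.2245
Then add 0.04048 M of B.
Step 2:
                  B         A         X
  init       0.1248    0.7514   0.05315
  Δ        -0.01483   0.01483   0.01483
  eq         0.1099    0.7662   0.06799
  solve Keq expr → x = 0.007416; check Q = 0.2245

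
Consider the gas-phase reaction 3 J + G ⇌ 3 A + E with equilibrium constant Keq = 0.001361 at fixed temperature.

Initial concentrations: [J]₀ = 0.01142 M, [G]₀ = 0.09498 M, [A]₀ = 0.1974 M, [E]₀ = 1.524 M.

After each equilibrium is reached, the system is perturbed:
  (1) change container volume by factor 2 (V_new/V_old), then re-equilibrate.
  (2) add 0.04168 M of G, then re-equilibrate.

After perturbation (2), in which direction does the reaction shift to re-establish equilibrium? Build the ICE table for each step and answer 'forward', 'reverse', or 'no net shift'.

Direction: forward

Q₀ = 8.2870e+04 vs Keq = 0.001361 ⇒ Q>K, reverse
Step 1:
                    J           G           A           E
  init        0.01142     0.09498      0.1974       1.524
  Δ            0.1869     0.06231     -0.1869    -0.06231
  eq           0.1984      0.1573     0.01046       1.462
  solve Keq expr → x = -0.06231; check Q = 0.001361
Then change container volume by factor 2 (V_new/V_old).
Step 2:
                    J           G           A           E
  init        0.09918     0.07865    0.005228      0.7308
  Δ                 0           0           0           0
  eq          0.09918     0.07865    0.005228      0.7308
  solve Keq expr → x = 0; check Q = 0.001361
Then add 0.04168 M of G.
Step 3:
                    J           G           A           E
  init        0.09918      0.1203    0.005228      0.7308
  Δ       -7.4604e-04 -2.4868e-04  7.4604e-04  2.4868e-04
  eq          0.09844      0.1201    0.005974      0.7311
  solve Keq expr → x = 2.4868e-04; check Q = 0.001361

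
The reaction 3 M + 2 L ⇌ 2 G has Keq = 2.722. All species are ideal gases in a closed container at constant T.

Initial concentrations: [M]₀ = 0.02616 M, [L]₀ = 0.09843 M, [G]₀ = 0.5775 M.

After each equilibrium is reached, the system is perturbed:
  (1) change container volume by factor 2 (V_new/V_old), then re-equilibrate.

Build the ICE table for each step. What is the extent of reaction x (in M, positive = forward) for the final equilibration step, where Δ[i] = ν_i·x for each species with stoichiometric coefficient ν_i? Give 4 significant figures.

Q₀ = 1.9228e+06 vs Keq = 2.722 ⇒ Q>K, reverse
Step 1:
                  M         L         G
  I         0.02616   0.09843    0.5775
  C          0.4849    0.3233   -0.3233
  E          0.5111    0.4217    0.2542
  solve Keq expr → x = -0.1616; check Q = 2.722
Then change container volume by factor 2 (V_new/V_old).
Step 2:
                  M         L         G
  I          0.2555    0.2109    0.1271
  C         0.07123   0.04749  -0.04749
  E          0.3268    0.2583   0.07962
  solve Keq expr → x = -0.02374; check Q = 2.722

x = -0.02374 M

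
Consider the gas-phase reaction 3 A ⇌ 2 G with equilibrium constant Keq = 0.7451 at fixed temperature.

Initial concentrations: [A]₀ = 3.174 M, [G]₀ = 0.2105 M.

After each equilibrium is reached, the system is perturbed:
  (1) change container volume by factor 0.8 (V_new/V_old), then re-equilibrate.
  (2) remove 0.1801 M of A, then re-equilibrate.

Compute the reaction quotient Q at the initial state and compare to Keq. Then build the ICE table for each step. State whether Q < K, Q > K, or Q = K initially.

Q₀ = 0.001386; Q < K (proceeds forward)

Q₀ = 0.001386 vs Keq = 0.7451 ⇒ Q<K, forward
Step 1:
                    A           G
  Initial       3.174      0.2105
  Change       -1.791       1.194
  Equil         1.383       1.404
  solve Keq expr → x = 0.5969; check Q = 0.7451
Then change container volume by factor 0.8 (V_new/V_old).
Step 2:
                    A           G
  Initial       1.729       1.755
  Change     -0.08827     0.05885
  Equil         1.641       1.814
  solve Keq expr → x = 0.02942; check Q = 0.7451
Then remove 0.1801 M of A.
Step 3:
                    A           G
  Initial       1.461       1.814
  Change       0.1282    -0.08545
  Equil         1.589       1.729
  solve Keq expr → x = -0.04272; check Q = 0.7451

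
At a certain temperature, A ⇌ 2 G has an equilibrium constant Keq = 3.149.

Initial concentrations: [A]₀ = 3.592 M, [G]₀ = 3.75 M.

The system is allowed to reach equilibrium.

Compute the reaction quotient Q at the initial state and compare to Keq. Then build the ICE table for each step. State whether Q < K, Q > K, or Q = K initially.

Q₀ = 3.915 vs Keq = 3.149 ⇒ Q>K, reverse
Step 1:
                    A           G
  Initial       3.592        3.75
  Change        0.157     -0.3141
  Equil         3.749       3.436
  solve Keq expr → x = -0.157; check Q = 3.149

Q₀ = 3.915; Q > K (proceeds reverse)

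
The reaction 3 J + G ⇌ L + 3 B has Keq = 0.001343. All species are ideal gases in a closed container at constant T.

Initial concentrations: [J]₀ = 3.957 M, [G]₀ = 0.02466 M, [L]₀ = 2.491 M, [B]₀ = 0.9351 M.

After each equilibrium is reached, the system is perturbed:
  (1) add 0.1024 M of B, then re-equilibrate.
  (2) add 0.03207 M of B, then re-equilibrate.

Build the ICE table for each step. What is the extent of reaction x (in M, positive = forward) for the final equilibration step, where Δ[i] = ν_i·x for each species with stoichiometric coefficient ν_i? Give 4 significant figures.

Q₀ = 1.333 vs Keq = 0.001343 ⇒ Q>K, reverse
Step 1:
                    J           G           L           B
  Initial       3.957     0.02466       2.491      0.9351
  Change       0.6879      0.2293     -0.2293     -0.6879
  Equil         4.645      0.2539       2.262      0.2472
  solve Keq expr → x = -0.2293; check Q = 0.001343
Then add 0.1024 M of B.
Step 2:
                    J           G           L           B
  Initial       4.645      0.2539       2.262      0.3496
  Change      0.08734     0.02911    -0.02911    -0.08734
  Equil         4.732      0.2831       2.233      0.2623
  solve Keq expr → x = -0.02911; check Q = 0.001343
Then add 0.03207 M of B.
Step 3:
                    J           G           L           B
  Initial       4.732      0.2831       2.233      0.2944
  Change      0.02738    0.009127   -0.009127    -0.02738
  Equil          4.76      0.2922       2.223       0.267
  solve Keq expr → x = -0.009127; check Q = 0.001343

x = -0.009127 M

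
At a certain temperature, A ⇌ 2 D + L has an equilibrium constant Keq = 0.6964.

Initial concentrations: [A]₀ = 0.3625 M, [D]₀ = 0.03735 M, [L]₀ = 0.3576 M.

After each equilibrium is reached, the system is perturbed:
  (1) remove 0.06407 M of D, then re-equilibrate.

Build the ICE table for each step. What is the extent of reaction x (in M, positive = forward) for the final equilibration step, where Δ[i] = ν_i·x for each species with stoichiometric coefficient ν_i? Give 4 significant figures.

x = 0.01685 M

Q₀ = 0.001376 vs Keq = 0.6964 ⇒ Q<K, forward
Step 1:
                    A           D           L
  Initial      0.3625     0.03735      0.3576
  Change      -0.2035      0.4069      0.2035
  Equil         0.159      0.4443      0.5611
  solve Keq expr → x = 0.2035; check Q = 0.6964
Then remove 0.06407 M of D.
Step 2:
                    A           D           L
  Initial       0.159      0.3802      0.5611
  Change     -0.01685      0.0337     0.01685
  Equil        0.1422      0.4139      0.5779
  solve Keq expr → x = 0.01685; check Q = 0.6964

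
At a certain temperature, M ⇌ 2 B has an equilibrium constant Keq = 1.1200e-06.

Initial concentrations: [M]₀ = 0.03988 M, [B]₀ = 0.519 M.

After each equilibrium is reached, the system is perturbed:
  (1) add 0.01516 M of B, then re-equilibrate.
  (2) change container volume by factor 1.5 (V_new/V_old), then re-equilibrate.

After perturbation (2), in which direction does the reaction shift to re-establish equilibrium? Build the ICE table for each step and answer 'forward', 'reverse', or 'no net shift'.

Q₀ = 6.754 vs Keq = 1.1200e-06 ⇒ Q>K, reverse
Step 1:
                    M           B
  I           0.03988       0.519
  C            0.2592     -0.5184
  E            0.2991  5.7878e-04
  solve Keq expr → x = -0.2592; check Q = 1.1200e-06
Then add 0.01516 M of B.
Step 2:
                    M           B
  I            0.2991     0.01574
  C          0.007576    -0.01515
  E            0.3067  5.8606e-04
  solve Keq expr → x = -0.007576; check Q = 1.1200e-06
Then change container volume by factor 1.5 (V_new/V_old).
Step 3:
                    M           B
  I            0.2044  3.9071e-04
  C       -4.3879e-05  8.7758e-05
  E            0.2044  4.7847e-04
  solve Keq expr → x = 4.3879e-05; check Q = 1.1200e-06

Direction: forward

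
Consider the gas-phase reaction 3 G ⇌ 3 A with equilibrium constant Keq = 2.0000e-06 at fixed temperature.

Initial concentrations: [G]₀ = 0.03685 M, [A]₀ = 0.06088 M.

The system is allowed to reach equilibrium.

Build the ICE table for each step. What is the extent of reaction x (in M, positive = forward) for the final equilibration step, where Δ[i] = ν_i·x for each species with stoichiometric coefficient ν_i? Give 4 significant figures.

x = -0.01989 M

Q₀ = 4.509 vs Keq = 2.0000e-06 ⇒ Q>K, reverse
Step 1:
                    G           A
  init        0.03685     0.06088
  Δ           0.05966    -0.05966
  eq          0.09651    0.001216
  solve Keq expr → x = -0.01989; check Q = 2.0000e-06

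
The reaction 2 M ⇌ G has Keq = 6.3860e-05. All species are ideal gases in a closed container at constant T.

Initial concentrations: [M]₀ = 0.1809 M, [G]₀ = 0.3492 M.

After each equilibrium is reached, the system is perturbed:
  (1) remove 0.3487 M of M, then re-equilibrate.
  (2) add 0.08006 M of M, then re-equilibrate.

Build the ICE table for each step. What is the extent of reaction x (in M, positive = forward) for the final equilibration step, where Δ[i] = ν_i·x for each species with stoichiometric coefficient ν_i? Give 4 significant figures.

Q₀ = 10.67 vs Keq = 6.3860e-05 ⇒ Q>K, reverse
Step 1:
                   M          G
  init        0.1809     0.3492
  Δ           0.6983    -0.3492
  eq          0.8792 4.9363e-05
  solve Keq expr → x = -0.3492; check Q = 6.3860e-05
Then remove 0.3487 M of M.
Step 2:
                   M          G
  init        0.5305 4.9363e-05
  Δ       6.2774e-05 -3.1387e-05
  eq          0.5306 1.7976e-05
  solve Keq expr → x = -3.1387e-05; check Q = 6.3860e-05
Then add 0.08006 M of M.
Step 3:
                   M          G
  init        0.6106 1.7976e-05
  Δ       -1.1667e-05 5.8336e-06
  eq          0.6106 2.3810e-05
  solve Keq expr → x = 5.8336e-06; check Q = 6.3860e-05

x = 5.8336e-06 M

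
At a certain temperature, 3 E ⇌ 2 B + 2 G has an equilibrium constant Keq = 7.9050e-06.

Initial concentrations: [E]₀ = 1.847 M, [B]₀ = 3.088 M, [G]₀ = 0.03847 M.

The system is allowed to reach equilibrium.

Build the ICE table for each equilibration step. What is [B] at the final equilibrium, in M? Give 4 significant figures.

[B]_eq = 3.052 M

Q₀ = 0.00224 vs Keq = 7.9050e-06 ⇒ Q>K, reverse
Step 1:
                   E          B          G
  I            1.847      3.088    0.03847
  C          0.05408   -0.03606   -0.03606
  E            1.901      3.052   0.002415
  solve Keq expr → x = -0.01803; check Q = 7.9050e-06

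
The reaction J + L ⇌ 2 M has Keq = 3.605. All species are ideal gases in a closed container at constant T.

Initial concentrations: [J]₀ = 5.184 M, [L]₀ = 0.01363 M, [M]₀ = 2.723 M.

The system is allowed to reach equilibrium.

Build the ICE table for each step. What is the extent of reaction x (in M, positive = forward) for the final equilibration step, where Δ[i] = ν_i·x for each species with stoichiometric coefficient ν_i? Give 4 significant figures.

x = -0.2424 M

Q₀ = 104.9 vs Keq = 3.605 ⇒ Q>K, reverse
Step 1:
                  J         L         M
  Initial     5.184   0.01363     2.723
  Change     0.2424    0.2424   -0.4849
  Equil       5.426    0.2561     2.238
  solve Keq expr → x = -0.2424; check Q = 3.605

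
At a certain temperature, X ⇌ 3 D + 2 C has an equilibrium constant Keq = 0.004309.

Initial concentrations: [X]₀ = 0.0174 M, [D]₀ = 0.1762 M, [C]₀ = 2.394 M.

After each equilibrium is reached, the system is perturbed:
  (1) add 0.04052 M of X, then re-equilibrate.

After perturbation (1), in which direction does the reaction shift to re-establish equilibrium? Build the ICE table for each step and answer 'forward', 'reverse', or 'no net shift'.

Direction: forward

Q₀ = 1.802 vs Keq = 0.004309 ⇒ Q>K, reverse
Step 1:
                    X           D           C
  init         0.0174      0.1762       2.394
  Δ           0.04631     -0.1389    -0.09261
  eq          0.06371     0.03728       2.301
  solve Keq expr → x = -0.04631; check Q = 0.004309
Then add 0.04052 M of X.
Step 2:
                    X           D           C
  init         0.1042     0.03728       2.301
  Δ           -0.0021    0.006299    0.004199
  eq           0.1021     0.04358       2.306
  solve Keq expr → x = 0.0021; check Q = 0.004309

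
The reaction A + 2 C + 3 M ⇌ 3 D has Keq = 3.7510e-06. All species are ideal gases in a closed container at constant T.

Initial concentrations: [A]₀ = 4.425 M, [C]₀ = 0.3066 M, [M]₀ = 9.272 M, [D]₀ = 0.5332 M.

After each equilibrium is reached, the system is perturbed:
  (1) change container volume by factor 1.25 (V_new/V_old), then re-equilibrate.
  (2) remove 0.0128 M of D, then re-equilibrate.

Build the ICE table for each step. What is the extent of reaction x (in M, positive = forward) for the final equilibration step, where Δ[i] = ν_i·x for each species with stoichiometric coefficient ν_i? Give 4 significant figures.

Q₀ = 4.5719e-04 vs Keq = 3.7510e-06 ⇒ Q>K, reverse
Step 1:
                   A          C          M          D
  init         4.425     0.3066      9.272     0.5332
  Δ           0.1222     0.2443     0.3665    -0.3665
  eq           4.547     0.5509      9.638     0.1667
  solve Keq expr → x = -0.1222; check Q = 3.7510e-06
Then change container volume by factor 1.25 (V_new/V_old).
Step 2:
                   A          C          M          D
  init         3.638     0.4407      7.711     0.1334
  Δ         0.007908    0.01582    0.02372   -0.02372
  eq           3.646     0.4565      7.734     0.1097
  solve Keq expr → x = -0.007908; check Q = 3.7510e-06
Then remove 0.0128 M of D.
Step 3:
                   A          C          M          D
  init         3.646     0.4565      7.734    0.09686
  Δ        -0.003795  -0.007589   -0.01138    0.01138
  eq           3.642      0.449      7.723     0.1082
  solve Keq expr → x = 0.003795; check Q = 3.7510e-06

x = 0.003795 M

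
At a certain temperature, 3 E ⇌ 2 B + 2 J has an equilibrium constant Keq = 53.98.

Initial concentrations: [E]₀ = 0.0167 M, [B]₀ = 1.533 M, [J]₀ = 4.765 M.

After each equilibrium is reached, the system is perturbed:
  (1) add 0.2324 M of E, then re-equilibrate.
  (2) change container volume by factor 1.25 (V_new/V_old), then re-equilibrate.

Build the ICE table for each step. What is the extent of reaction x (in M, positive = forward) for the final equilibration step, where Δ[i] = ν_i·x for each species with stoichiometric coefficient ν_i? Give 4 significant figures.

Q₀ = 1.1457e+07 vs Keq = 53.98 ⇒ Q>K, reverse
Step 1:
                  E         B         J
  I          0.0167     1.533     4.765
  C          0.7097   -0.4731   -0.4731
  E          0.7264      1.06     4.292
  solve Keq expr → x = -0.2366; check Q = 53.98
Then add 0.2324 M of E.
Step 2:
                  E         B         J
  I          0.9588      1.06     4.292
  C         -0.1685    0.1123    0.1123
  E          0.7904     1.172     4.404
  solve Keq expr → x = 0.05615; check Q = 53.98
Then change container volume by factor 1.25 (V_new/V_old).
Step 3:
                  E         B         J
  I          0.6323    0.9377     3.523
  C        -0.03352   0.02235   0.02235
  E          0.5988    0.9601     3.546
  solve Keq expr → x = 0.01117; check Q = 53.98

x = 0.01117 M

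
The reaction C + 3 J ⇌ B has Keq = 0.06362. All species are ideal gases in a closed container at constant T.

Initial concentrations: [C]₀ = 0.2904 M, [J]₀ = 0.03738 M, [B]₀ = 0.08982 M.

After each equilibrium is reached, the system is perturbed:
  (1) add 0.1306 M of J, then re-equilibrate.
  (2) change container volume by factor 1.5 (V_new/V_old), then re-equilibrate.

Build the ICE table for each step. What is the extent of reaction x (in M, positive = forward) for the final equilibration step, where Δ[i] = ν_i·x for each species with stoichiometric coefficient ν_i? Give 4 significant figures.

Q₀ = 5922 vs Keq = 0.06362 ⇒ Q>K, reverse
Step 1:
                    C           J           B
  Initial      0.2904     0.03738     0.08982
  Change      0.08914      0.2674    -0.08914
  Equil        0.3795      0.3048  6.8367e-04
  solve Keq expr → x = -0.08914; check Q = 0.06362
Then add 0.1306 M of J.
Step 2:
                    C           J           B
  Initial      0.3795      0.4354  6.8367e-04
  Change    -0.001252   -0.003755    0.001252
  Equil        0.3783      0.4316    0.001935
  solve Keq expr → x = 0.001252; check Q = 0.06362
Then change container volume by factor 1.5 (V_new/V_old).
Step 3:
                    C           J           B
  Initial      0.2522      0.2878     0.00129
  Change   8.9573e-04    0.002687 -8.9573e-04
  Equil        0.2531      0.2904  3.9450e-04
  solve Keq expr → x = -8.9573e-04; check Q = 0.06362

x = -8.9573e-04 M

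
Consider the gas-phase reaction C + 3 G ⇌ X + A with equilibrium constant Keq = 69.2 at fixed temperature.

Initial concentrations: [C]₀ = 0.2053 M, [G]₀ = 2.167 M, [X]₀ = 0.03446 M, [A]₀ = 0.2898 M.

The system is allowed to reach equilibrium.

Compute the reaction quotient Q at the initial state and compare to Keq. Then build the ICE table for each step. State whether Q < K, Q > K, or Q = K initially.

Q₀ = 0.00478; Q < K (proceeds forward)

Q₀ = 0.00478 vs Keq = 69.2 ⇒ Q<K, forward
Step 1:
                  C         G         X         A
  Initial    0.2053     2.167   0.03446    0.2898
  Change    -0.2048   -0.6145    0.2048    0.2048
  Equil   4.5715e-04     1.552    0.2393    0.4946
  solve Keq expr → x = 0.2048; check Q = 69.2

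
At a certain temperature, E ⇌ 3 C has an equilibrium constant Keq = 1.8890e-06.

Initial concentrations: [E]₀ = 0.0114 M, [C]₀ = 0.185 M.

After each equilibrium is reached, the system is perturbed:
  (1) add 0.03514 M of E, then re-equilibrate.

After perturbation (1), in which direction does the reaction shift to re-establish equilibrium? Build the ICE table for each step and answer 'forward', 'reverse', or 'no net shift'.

Direction: forward

Q₀ = 0.5554 vs Keq = 1.8890e-06 ⇒ Q>K, reverse
Step 1:
                   E          C
  Initial     0.0114      0.185
  Change     0.05996    -0.1799
  Equil      0.07136   0.005127
  solve Keq expr → x = -0.05996; check Q = 1.8890e-06
Then add 0.03514 M of E.
Step 2:
                   E          C
  Initial     0.1065   0.005127
  Change  -2.4256e-04 7.2768e-04
  Equil       0.1063   0.005855
  solve Keq expr → x = 2.4256e-04; check Q = 1.8890e-06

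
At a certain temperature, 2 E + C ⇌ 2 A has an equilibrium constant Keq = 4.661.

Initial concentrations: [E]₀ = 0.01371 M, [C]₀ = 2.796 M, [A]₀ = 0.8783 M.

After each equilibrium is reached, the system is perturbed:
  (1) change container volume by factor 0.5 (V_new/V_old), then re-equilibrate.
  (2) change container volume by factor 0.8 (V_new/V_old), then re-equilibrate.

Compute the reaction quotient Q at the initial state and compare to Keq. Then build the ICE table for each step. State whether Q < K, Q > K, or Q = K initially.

Q₀ = 1468; Q > K (proceeds reverse)

Q₀ = 1468 vs Keq = 4.661 ⇒ Q>K, reverse
Step 1:
                  E         C         A
  Initial   0.01371     2.796    0.8783
  Change     0.1774   0.08871   -0.1774
  Equil      0.1911     2.885    0.7009
  solve Keq expr → x = -0.08871; check Q = 4.661
Then change container volume by factor 0.5 (V_new/V_old).
Step 2:
                  E         C         A
  Initial    0.3823     5.769     1.402
  Change   -0.09289  -0.04644   0.09289
  Equil      0.2894     5.723     1.495
  solve Keq expr → x = 0.04644; check Q = 4.661
Then change container volume by factor 0.8 (V_new/V_old).
Step 3:
                  E         C         A
  Initial    0.3617     7.154     1.868
  Change   -0.03224  -0.01612   0.03224
  Equil      0.3295     7.138     1.901
  solve Keq expr → x = 0.01612; check Q = 4.661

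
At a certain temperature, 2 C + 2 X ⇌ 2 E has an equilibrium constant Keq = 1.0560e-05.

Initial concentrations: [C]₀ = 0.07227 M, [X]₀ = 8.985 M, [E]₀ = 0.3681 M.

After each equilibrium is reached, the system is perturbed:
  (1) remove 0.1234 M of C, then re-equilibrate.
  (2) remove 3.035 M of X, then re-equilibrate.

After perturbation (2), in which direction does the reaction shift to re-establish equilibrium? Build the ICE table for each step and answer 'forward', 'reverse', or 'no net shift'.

Q₀ = 0.3214 vs Keq = 1.0560e-05 ⇒ Q>K, reverse
Step 1:
                    C           X           E
  I           0.07227       8.985      0.3681
  C            0.3551      0.3551     -0.3551
  E            0.4274        9.34     0.01297
  solve Keq expr → x = -0.1776; check Q = 1.0560e-05
Then remove 0.1234 M of C.
Step 2:
                    C           X           E
  I             0.304        9.34     0.01297
  C          0.003632    0.003632   -0.003632
  E            0.3076       9.344    0.009341
  solve Keq expr → x = -0.001816; check Q = 1.0560e-05
Then remove 3.035 M of X.
Step 3:
                    C           X           E
  I            0.3076       6.309    0.009341
  C           0.00297     0.00297    -0.00297
  E            0.3106       6.312    0.006371
  solve Keq expr → x = -0.001485; check Q = 1.0560e-05

Direction: reverse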